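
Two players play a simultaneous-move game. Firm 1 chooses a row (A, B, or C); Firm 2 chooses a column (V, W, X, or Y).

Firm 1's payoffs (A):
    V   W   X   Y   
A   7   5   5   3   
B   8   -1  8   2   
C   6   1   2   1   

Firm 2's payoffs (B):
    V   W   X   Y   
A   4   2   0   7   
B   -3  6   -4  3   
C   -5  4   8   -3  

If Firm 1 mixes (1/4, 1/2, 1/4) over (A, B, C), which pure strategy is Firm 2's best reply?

Firm 2's best reply maximizes expected payoff against the mix.
V: (1/4)·4 + (1/2)·(-3) + (1/4)·(-5) = -7/4
W: (1/4)·2 + (1/2)·6 + (1/4)·4 = 9/2
X: (1/4)·0 + (1/2)·(-4) + (1/4)·8 = 0
Y: (1/4)·7 + (1/2)·3 + (1/4)·(-3) = 5/2
Highest expected payoff is 9/2, from W.

W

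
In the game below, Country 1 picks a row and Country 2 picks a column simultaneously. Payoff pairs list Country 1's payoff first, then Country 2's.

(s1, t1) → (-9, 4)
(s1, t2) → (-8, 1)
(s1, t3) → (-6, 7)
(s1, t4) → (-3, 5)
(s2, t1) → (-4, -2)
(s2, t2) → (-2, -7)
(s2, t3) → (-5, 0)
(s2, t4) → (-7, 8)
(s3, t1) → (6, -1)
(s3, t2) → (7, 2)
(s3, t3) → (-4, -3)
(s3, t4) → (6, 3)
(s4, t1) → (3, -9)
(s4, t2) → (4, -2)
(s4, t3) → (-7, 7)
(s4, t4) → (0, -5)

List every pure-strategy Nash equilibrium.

(s3, t4)

A profile is a Nash equilibrium when each player is best-responding to the other.
Country 1's best responses — vs t1: s3 (payoff 6); vs t2: s3 (payoff 7); vs t3: s3 (payoff -4); vs t4: s3 (payoff 6).
Country 2's best responses — vs s1: t3 (payoff 7); vs s2: t4 (payoff 8); vs s3: t4 (payoff 3); vs s4: t3 (payoff 7).
The only mutual best response is (s3, t4); neither player gains by switching there.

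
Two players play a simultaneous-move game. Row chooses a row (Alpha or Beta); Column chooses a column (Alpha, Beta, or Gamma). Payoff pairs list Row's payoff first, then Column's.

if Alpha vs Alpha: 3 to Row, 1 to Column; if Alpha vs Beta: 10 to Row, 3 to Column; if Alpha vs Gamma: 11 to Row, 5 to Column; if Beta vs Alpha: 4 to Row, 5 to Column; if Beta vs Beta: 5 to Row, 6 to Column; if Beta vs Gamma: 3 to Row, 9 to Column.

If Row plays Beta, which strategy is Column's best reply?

Gamma

With Row fixed at Beta, Column's payoffs are: Alpha → 5, Beta → 6, Gamma → 9.
The maximum is 9, achieved by Gamma.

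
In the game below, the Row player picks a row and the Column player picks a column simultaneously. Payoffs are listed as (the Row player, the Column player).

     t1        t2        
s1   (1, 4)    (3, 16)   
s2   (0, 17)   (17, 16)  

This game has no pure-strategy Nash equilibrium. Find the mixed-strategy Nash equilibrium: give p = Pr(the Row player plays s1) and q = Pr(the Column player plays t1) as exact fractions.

p = 1/13, q = 14/15

Each player's mixing probability is pinned down by making the *other* player indifferent.
The Column player indifferent between t1 and t2: p·4 + (1−p)·17 = p·16 + (1−p)·16 ⟹ 17 + (-13)p = 16 + 0p ⟹ p = 1/13.
The Row player indifferent between s1 and s2: q·1 + (1−q)·3 = q·0 + (1−q)·17 ⟹ 3 + (-2)q = 17 + (-17)q ⟹ q = 14/15.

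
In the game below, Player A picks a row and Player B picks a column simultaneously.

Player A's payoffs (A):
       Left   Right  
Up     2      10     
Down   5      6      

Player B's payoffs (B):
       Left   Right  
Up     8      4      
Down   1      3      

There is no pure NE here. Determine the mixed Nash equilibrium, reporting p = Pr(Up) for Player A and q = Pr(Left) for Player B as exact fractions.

p = 1/3, q = 4/7

In a mixed NE each player is indifferent between their pure strategies, so the opponent's mix sets the indifference.
Player B indifferent between Left and Right: p·8 + (1−p)·1 = p·4 + (1−p)·3 ⟹ 1 + 7p = 3 + 1p ⟹ p = 1/3.
Player A indifferent between Up and Down: q·2 + (1−q)·10 = q·5 + (1−q)·6 ⟹ 10 + (-8)q = 6 + (-1)q ⟹ q = 4/7.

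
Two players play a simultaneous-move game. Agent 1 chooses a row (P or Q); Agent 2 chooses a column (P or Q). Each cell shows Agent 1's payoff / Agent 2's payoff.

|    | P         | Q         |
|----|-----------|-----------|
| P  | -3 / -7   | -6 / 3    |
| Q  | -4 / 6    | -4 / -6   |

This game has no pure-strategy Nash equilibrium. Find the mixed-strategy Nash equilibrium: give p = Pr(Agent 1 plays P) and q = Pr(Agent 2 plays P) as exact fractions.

p = 6/11, q = 2/3

Each player's mixing probability is pinned down by making the *other* player indifferent.
Agent 2 indifferent between P and Q: p·(-7) + (1−p)·6 = p·3 + (1−p)·(-6) ⟹ 6 + (-13)p = (-6) + 9p ⟹ p = 6/11.
Agent 1 indifferent between P and Q: q·(-3) + (1−q)·(-6) = q·(-4) + (1−q)·(-4) ⟹ (-6) + 3q = (-4) + 0q ⟹ q = 2/3.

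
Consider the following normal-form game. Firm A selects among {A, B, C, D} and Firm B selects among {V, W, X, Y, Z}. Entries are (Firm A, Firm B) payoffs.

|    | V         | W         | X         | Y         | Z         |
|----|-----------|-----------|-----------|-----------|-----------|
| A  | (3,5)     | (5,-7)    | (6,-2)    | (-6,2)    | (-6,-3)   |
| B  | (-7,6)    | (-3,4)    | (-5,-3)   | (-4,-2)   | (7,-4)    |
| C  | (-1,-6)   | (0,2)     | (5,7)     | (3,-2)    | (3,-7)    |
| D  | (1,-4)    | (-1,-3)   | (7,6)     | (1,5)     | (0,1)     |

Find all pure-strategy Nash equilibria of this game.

Check mutual best responses: a cell is a NE iff neither player can gain by unilaterally deviating.
Firm A's best responses — vs V: A (payoff 3); vs W: A (payoff 5); vs X: D (payoff 7); vs Y: C (payoff 3); vs Z: B (payoff 7).
Firm B's best responses — vs A: V (payoff 5); vs B: V (payoff 6); vs C: X (payoff 7); vs D: X (payoff 6).
Mutual best responses occur at (A, V) and (D, X); at each, neither player gains by switching.

(A, V) and (D, X)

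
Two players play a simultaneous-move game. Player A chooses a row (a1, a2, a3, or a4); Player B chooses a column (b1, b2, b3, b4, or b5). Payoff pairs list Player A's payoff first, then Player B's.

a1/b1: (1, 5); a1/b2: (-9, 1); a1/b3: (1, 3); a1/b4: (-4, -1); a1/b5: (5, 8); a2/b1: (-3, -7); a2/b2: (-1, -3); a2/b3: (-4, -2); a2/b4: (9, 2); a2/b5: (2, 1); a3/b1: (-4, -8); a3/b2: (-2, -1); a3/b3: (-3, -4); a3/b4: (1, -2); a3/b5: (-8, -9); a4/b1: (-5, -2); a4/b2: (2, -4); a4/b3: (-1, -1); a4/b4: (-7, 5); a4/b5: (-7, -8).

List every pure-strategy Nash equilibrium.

(a1, b5) and (a2, b4)

Check mutual best responses: a cell is a NE iff neither player can gain by unilaterally deviating.
Player A's best responses — vs b1: a1 (payoff 1); vs b2: a4 (payoff 2); vs b3: a1 (payoff 1); vs b4: a2 (payoff 9); vs b5: a1 (payoff 5).
Player B's best responses — vs a1: b5 (payoff 8); vs a2: b4 (payoff 2); vs a3: b2 (payoff -1); vs a4: b4 (payoff 5).
Mutual best responses occur at (a1, b5) and (a2, b4); at each, neither player gains by switching.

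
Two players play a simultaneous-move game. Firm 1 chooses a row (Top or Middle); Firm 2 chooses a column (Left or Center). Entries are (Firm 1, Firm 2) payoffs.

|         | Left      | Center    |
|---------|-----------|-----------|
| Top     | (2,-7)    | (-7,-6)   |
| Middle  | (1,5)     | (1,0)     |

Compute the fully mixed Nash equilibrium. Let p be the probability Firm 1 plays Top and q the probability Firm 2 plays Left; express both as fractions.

In a mixed NE each player is indifferent between their pure strategies, so the opponent's mix sets the indifference.
Firm 2 indifferent between Left and Center: p·(-7) + (1−p)·5 = p·(-6) + (1−p)·0 ⟹ 5 + (-12)p = 0 + (-6)p ⟹ p = 5/6.
Firm 1 indifferent between Top and Middle: q·2 + (1−q)·(-7) = q·1 + (1−q)·1 ⟹ (-7) + 9q = 1 + 0q ⟹ q = 8/9.

p = 5/6, q = 8/9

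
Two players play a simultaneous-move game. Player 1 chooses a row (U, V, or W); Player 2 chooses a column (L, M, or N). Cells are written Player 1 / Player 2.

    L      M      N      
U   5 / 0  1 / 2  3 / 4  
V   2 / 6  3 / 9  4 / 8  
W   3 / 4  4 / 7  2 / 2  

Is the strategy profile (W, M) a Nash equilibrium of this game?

Yes

Holding Player 2 at M: Player 1 gets 4 from W, versus 1 from U, 3 from V. No profitable deviation for Player 1.
Holding Player 1 at W: Player 2 gets 7 from M, versus 4 from L, 2 from N. No profitable deviation for Player 2 either.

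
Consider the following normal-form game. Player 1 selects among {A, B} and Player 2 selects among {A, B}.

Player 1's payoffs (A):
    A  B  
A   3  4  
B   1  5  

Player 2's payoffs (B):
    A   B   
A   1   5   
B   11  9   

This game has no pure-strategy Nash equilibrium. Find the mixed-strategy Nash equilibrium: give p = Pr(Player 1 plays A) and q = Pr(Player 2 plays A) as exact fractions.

Each player's mixing probability is pinned down by making the *other* player indifferent.
Player 2 indifferent between A and B: p·1 + (1−p)·11 = p·5 + (1−p)·9 ⟹ 11 + (-10)p = 9 + (-4)p ⟹ p = 1/3.
Player 1 indifferent between A and B: q·3 + (1−q)·4 = q·1 + (1−q)·5 ⟹ 4 + (-1)q = 5 + (-4)q ⟹ q = 1/3.

p = 1/3, q = 1/3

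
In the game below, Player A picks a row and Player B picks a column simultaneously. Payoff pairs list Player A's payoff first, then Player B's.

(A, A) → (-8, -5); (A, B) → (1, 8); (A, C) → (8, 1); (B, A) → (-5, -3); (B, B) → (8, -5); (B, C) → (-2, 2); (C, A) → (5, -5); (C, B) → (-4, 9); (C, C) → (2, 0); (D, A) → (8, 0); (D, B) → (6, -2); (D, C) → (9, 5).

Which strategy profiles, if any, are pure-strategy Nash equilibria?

A profile is a Nash equilibrium when each player is best-responding to the other.
Player A's best responses — vs A: D (payoff 8); vs B: B (payoff 8); vs C: D (payoff 9).
Player B's best responses — vs A: B (payoff 8); vs B: C (payoff 2); vs C: B (payoff 9); vs D: C (payoff 5).
The only mutual best response is (D, C); neither player gains by switching there.

(D, C)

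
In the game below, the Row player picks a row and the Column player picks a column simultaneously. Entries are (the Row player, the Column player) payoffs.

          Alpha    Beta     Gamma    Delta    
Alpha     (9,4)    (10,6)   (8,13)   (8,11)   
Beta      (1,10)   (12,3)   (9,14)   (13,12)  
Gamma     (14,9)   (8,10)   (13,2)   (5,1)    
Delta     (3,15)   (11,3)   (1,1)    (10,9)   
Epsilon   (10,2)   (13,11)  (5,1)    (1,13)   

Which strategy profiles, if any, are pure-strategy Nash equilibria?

A profile is a Nash equilibrium when each player is best-responding to the other.
The Row player's best responses — vs Alpha: Gamma (payoff 14); vs Beta: Epsilon (payoff 13); vs Gamma: Gamma (payoff 13); vs Delta: Beta (payoff 13).
The Column player's best responses — vs Alpha: Gamma (payoff 13); vs Beta: Gamma (payoff 14); vs Gamma: Beta (payoff 10); vs Delta: Alpha (payoff 15); vs Epsilon: Delta (payoff 13).
No cell has both players best-responding. For instance, the Row player's best reply to Beta is Epsilon, but against Epsilon the Column player prefers Delta over Beta.

None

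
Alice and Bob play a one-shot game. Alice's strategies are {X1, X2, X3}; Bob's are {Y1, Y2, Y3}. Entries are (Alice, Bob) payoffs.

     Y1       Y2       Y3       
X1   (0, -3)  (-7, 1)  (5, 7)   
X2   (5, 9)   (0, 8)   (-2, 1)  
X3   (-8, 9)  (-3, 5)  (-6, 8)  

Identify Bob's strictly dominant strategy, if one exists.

A strategy is strictly dominant if it gives Bob a strictly higher payoff than every other strategy, against every choice by the opponent.
Y1 is not dominant: against X1, Y2 gives 1 > -3.
Y2 is not dominant: against X1, Y3 gives 7 > 1.
Y3 is not dominant: against X2, Y1 gives 9 > 1.
No single strategy is best against every opponent action.

None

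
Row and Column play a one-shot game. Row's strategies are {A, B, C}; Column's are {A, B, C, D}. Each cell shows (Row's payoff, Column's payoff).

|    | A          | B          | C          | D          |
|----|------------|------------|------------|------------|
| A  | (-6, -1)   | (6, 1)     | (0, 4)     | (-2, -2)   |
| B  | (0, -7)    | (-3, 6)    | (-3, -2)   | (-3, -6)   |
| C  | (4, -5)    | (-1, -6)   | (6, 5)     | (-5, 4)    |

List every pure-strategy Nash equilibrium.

(C, C)

Find each player's best response to every opponent strategy; NE are the intersections.
Row's best responses — vs A: C (payoff 4); vs B: A (payoff 6); vs C: C (payoff 6); vs D: A (payoff -2).
Column's best responses — vs A: C (payoff 4); vs B: B (payoff 6); vs C: C (payoff 5).
The only mutual best response is (C, C); neither player gains by switching there.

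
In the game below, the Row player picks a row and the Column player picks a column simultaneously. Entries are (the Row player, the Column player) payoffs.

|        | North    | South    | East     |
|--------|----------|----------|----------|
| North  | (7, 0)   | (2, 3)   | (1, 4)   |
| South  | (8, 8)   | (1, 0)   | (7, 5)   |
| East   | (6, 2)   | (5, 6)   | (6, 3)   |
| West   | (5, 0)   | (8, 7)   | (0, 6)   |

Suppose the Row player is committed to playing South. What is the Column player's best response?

With the Row player fixed at South, the Column player's payoffs are: North → 8, South → 0, East → 5.
The maximum is 8, achieved by North.

North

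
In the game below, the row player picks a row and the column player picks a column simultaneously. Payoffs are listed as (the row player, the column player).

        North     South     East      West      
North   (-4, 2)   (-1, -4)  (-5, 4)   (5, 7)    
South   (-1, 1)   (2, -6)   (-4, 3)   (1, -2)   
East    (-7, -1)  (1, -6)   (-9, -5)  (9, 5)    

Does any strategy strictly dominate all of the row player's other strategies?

Check whether one of the row player's strategies beats all alternatives regardless of what the opponent does.
North is not dominant: against North, South gives -1 > -4.
South is not dominant: against West, North gives 5 > 1.
East is not dominant: against North, North gives -4 > -7.
No single strategy is best against every opponent action.

No strictly dominant strategy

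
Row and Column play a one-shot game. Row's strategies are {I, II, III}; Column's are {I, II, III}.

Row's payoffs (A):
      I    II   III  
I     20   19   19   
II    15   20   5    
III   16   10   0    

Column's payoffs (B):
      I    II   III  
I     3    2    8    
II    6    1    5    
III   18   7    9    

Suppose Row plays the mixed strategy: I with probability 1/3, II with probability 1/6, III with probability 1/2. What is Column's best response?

Compute Column's expected payoff from each pure strategy against the given mix.
I: (1/3)·3 + (1/6)·6 + (1/2)·18 = 11
II: (1/3)·2 + (1/6)·1 + (1/2)·7 = 13/3
III: (1/3)·8 + (1/6)·5 + (1/2)·9 = 8
Highest expected payoff is 11, from I.

I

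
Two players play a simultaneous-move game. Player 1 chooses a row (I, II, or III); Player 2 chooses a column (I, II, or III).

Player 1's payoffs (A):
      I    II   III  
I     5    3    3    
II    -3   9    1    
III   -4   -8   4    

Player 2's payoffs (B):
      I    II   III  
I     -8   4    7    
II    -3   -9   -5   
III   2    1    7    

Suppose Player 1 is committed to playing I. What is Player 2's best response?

With Player 1 fixed at I, Player 2's payoffs are: I → -8, II → 4, III → 7.
The maximum is 7, achieved by III.

III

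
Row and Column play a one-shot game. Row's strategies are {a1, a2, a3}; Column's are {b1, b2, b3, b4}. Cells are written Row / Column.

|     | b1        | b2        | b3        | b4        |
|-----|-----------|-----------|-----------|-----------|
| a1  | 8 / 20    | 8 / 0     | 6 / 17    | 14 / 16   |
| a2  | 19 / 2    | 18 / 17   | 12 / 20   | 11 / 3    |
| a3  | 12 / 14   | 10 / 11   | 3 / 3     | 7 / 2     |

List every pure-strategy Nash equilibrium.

(a2, b3)

Check mutual best responses: a cell is a NE iff neither player can gain by unilaterally deviating.
Row's best responses — vs b1: a2 (payoff 19); vs b2: a2 (payoff 18); vs b3: a2 (payoff 12); vs b4: a1 (payoff 14).
Column's best responses — vs a1: b1 (payoff 20); vs a2: b3 (payoff 20); vs a3: b1 (payoff 14).
The only mutual best response is (a2, b3); neither player gains by switching there.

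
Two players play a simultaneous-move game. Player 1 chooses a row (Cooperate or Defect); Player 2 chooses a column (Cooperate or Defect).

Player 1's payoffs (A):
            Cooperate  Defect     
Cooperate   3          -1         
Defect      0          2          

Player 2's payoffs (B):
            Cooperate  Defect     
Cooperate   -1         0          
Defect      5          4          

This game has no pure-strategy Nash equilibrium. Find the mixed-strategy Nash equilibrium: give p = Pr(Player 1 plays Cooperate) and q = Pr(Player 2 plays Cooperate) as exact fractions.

In a mixed NE each player is indifferent between their pure strategies, so the opponent's mix sets the indifference.
Player 2 indifferent between Cooperate and Defect: p·(-1) + (1−p)·5 = p·0 + (1−p)·4 ⟹ 5 + (-6)p = 4 + (-4)p ⟹ p = 1/2.
Player 1 indifferent between Cooperate and Defect: q·3 + (1−q)·(-1) = q·0 + (1−q)·2 ⟹ (-1) + 4q = 2 + (-2)q ⟹ q = 1/2.

p = 1/2, q = 1/2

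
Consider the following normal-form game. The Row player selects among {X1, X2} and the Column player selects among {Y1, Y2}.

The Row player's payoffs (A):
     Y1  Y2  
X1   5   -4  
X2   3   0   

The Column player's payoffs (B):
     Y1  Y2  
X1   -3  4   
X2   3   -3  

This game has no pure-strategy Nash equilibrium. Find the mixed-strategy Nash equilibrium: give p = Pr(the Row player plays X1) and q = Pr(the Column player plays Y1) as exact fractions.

p = 6/13, q = 2/3

In a mixed NE each player is indifferent between their pure strategies, so the opponent's mix sets the indifference.
The Column player indifferent between Y1 and Y2: p·(-3) + (1−p)·3 = p·4 + (1−p)·(-3) ⟹ 3 + (-6)p = (-3) + 7p ⟹ p = 6/13.
The Row player indifferent between X1 and X2: q·5 + (1−q)·(-4) = q·3 + (1−q)·0 ⟹ (-4) + 9q = 0 + 3q ⟹ q = 2/3.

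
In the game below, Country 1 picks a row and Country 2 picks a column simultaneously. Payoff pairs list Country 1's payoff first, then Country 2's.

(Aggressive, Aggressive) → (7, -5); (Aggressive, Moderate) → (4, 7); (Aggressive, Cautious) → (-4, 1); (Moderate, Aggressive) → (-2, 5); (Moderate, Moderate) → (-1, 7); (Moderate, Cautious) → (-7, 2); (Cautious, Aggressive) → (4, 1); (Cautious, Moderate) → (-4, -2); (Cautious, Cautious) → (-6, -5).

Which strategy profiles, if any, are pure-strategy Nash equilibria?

(Aggressive, Moderate)

Find each player's best response to every opponent strategy; NE are the intersections.
Country 1's best responses — vs Aggressive: Aggressive (payoff 7); vs Moderate: Aggressive (payoff 4); vs Cautious: Aggressive (payoff -4).
Country 2's best responses — vs Aggressive: Moderate (payoff 7); vs Moderate: Moderate (payoff 7); vs Cautious: Aggressive (payoff 1).
The only mutual best response is (Aggressive, Moderate); neither player gains by switching there.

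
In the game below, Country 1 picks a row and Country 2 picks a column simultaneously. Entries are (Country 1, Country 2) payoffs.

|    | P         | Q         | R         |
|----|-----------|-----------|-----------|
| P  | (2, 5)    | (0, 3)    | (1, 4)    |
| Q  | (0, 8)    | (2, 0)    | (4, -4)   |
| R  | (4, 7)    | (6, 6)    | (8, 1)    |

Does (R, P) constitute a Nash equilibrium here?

Holding Country 2 at P: Country 1 gets 4 from R, versus 2 from P, 0 from Q. No profitable deviation for Country 1.
Holding Country 1 at R: Country 2 gets 7 from P, versus 6 from Q, 1 from R. No profitable deviation for Country 2 either.

Yes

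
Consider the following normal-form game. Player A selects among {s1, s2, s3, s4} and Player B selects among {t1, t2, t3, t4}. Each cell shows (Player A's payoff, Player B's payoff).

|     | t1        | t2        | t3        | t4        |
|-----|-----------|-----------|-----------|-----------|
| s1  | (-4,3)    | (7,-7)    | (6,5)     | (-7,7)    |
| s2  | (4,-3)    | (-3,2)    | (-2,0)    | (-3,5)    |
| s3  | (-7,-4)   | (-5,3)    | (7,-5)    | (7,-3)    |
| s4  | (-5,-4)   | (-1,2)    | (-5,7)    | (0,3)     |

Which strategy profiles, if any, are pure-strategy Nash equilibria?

A profile is a Nash equilibrium when each player is best-responding to the other.
Player A's best responses — vs t1: s2 (payoff 4); vs t2: s1 (payoff 7); vs t3: s3 (payoff 7); vs t4: s3 (payoff 7).
Player B's best responses — vs s1: t4 (payoff 7); vs s2: t4 (payoff 5); vs s3: t2 (payoff 3); vs s4: t3 (payoff 7).
No cell has both players best-responding. For instance, Player A's best reply to t3 is s3, but against s3 Player B prefers t2 over t3.

No pure-strategy Nash equilibrium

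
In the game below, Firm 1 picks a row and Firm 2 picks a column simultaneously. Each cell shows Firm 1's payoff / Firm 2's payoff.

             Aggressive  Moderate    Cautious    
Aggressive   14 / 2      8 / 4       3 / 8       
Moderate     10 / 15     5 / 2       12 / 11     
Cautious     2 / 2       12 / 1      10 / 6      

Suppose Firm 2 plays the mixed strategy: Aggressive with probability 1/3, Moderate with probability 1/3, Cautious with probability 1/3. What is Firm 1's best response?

Compute Firm 1's expected payoff from each pure strategy against the given mix.
Aggressive: (1/3)·14 + (1/3)·8 + (1/3)·3 = 25/3
Moderate: (1/3)·10 + (1/3)·5 + (1/3)·12 = 9
Cautious: (1/3)·2 + (1/3)·12 + (1/3)·10 = 8
Highest expected payoff is 9, from Moderate.

Moderate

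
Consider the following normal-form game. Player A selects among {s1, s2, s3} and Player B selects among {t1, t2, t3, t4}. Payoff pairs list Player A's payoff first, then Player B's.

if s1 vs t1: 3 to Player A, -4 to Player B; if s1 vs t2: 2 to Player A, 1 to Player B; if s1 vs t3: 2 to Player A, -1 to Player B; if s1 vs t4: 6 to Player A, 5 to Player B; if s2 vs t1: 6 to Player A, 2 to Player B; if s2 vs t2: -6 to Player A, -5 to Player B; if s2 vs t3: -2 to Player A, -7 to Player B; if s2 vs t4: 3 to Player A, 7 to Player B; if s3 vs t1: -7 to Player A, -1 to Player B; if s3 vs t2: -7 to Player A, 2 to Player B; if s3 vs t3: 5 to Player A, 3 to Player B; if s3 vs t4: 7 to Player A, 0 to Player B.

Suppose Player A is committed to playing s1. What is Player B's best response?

t4

With Player A fixed at s1, Player B's payoffs are: t1 → -4, t2 → 1, t3 → -1, t4 → 5.
The maximum is 5, achieved by t4.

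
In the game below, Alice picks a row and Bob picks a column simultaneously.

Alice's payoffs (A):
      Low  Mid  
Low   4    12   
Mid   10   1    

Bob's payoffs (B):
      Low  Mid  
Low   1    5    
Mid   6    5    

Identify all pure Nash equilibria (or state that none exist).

(Low, Mid) and (Mid, Low)

Check mutual best responses: a cell is a NE iff neither player can gain by unilaterally deviating.
Alice's best responses — vs Low: Mid (payoff 10); vs Mid: Low (payoff 12).
Bob's best responses — vs Low: Mid (payoff 5); vs Mid: Low (payoff 6).
Mutual best responses occur at (Low, Mid) and (Mid, Low); at each, neither player gains by switching.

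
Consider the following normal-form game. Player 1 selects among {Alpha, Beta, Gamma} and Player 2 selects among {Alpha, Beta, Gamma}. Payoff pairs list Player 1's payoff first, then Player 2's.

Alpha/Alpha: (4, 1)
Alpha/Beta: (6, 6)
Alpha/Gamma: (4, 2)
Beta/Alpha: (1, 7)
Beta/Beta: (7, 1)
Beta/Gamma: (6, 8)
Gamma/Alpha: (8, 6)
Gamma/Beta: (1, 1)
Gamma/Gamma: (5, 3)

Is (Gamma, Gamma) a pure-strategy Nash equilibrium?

No

Holding Player 2 at Gamma: Player 1 gets 5 from Gamma but could get 6 by switching to Beta. Player 1 has a profitable deviation.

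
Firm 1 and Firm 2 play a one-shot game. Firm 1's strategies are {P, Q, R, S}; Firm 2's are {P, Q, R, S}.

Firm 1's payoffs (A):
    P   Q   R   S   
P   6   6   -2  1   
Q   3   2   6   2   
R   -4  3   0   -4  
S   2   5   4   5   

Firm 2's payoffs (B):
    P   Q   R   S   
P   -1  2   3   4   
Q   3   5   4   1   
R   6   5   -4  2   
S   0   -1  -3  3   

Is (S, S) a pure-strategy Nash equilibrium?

Yes

Holding Firm 2 at S: Firm 1 gets 5 from S, versus 1 from P, 2 from Q, -4 from R. No profitable deviation for Firm 1.
Holding Firm 1 at S: Firm 2 gets 3 from S, versus 0 from P, -1 from Q, -3 from R. No profitable deviation for Firm 2 either.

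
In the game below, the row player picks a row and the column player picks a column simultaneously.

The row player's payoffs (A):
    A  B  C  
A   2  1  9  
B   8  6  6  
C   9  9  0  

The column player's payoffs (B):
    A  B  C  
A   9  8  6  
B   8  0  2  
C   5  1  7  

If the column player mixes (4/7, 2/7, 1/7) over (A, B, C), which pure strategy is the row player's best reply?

C

Compute the row player's expected payoff from each pure strategy against the given mix.
A: (4/7)·2 + (2/7)·1 + (1/7)·9 = 19/7
B: (4/7)·8 + (2/7)·6 + (1/7)·6 = 50/7
C: (4/7)·9 + (2/7)·9 + (1/7)·0 = 54/7
Highest expected payoff is 54/7, from C.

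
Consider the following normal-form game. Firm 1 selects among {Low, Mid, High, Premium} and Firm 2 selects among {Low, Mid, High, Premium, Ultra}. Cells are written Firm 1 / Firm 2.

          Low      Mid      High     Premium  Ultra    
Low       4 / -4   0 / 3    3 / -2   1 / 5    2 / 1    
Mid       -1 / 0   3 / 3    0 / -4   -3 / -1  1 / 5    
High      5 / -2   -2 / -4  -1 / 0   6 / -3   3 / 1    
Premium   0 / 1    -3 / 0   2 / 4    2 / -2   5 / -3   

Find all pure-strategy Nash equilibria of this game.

Find each player's best response to every opponent strategy; NE are the intersections.
Firm 1's best responses — vs Low: High (payoff 5); vs Mid: Mid (payoff 3); vs High: Low (payoff 3); vs Premium: High (payoff 6); vs Ultra: Premium (payoff 5).
Firm 2's best responses — vs Low: Premium (payoff 5); vs Mid: Ultra (payoff 5); vs High: Ultra (payoff 1); vs Premium: High (payoff 4).
No cell has both players best-responding. For instance, Firm 1's best reply to Ultra is Premium, but against Premium Firm 2 prefers High over Ultra.

None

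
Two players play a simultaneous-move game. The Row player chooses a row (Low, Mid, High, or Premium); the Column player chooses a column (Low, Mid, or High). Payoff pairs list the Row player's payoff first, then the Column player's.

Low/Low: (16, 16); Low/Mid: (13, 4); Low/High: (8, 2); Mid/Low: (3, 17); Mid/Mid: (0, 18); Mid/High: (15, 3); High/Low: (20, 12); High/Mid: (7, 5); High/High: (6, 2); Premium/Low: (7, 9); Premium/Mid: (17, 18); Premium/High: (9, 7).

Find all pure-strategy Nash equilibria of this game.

Find each player's best response to every opponent strategy; NE are the intersections.
The Row player's best responses — vs Low: High (payoff 20); vs Mid: Premium (payoff 17); vs High: Mid (payoff 15).
The Column player's best responses — vs Low: Low (payoff 16); vs Mid: Mid (payoff 18); vs High: Low (payoff 12); vs Premium: Mid (payoff 18).
Mutual best responses occur at (High, Low) and (Premium, Mid); at each, neither player gains by switching.

(High, Low) and (Premium, Mid)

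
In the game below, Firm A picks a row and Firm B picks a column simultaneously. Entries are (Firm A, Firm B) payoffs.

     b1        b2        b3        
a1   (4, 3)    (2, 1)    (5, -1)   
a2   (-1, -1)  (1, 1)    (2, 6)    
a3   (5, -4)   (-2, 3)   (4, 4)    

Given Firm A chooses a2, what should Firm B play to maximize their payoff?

b3

With Firm A fixed at a2, Firm B's payoffs are: b1 → -1, b2 → 1, b3 → 6.
The maximum is 6, achieved by b3.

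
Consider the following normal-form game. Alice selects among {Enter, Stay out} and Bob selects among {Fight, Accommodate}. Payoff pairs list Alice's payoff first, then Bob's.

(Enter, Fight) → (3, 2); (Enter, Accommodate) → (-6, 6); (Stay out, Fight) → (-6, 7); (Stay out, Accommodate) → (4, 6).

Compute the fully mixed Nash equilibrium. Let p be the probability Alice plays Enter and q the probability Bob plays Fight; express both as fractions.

Each player's mixing probability is pinned down by making the *other* player indifferent.
Bob indifferent between Fight and Accommodate: p·2 + (1−p)·7 = p·6 + (1−p)·6 ⟹ 7 + (-5)p = 6 + 0p ⟹ p = 1/5.
Alice indifferent between Enter and Stay out: q·3 + (1−q)·(-6) = q·(-6) + (1−q)·4 ⟹ (-6) + 9q = 4 + (-10)q ⟹ q = 10/19.

p = 1/5, q = 10/19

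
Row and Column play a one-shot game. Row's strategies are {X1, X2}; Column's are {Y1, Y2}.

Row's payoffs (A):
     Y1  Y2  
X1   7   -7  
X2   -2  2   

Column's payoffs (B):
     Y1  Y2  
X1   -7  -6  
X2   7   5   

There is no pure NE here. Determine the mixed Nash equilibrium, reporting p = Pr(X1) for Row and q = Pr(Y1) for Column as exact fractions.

In a mixed NE each player is indifferent between their pure strategies, so the opponent's mix sets the indifference.
Column indifferent between Y1 and Y2: p·(-7) + (1−p)·7 = p·(-6) + (1−p)·5 ⟹ 7 + (-14)p = 5 + (-11)p ⟹ p = 2/3.
Row indifferent between X1 and X2: q·7 + (1−q)·(-7) = q·(-2) + (1−q)·2 ⟹ (-7) + 14q = 2 + (-4)q ⟹ q = 1/2.

p = 2/3, q = 1/2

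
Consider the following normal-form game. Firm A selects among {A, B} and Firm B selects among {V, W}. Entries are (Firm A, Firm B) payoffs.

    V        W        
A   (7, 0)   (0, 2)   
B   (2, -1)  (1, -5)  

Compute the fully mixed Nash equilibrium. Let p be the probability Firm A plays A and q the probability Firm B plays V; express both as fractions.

p = 2/3, q = 1/6

In a mixed NE each player is indifferent between their pure strategies, so the opponent's mix sets the indifference.
Firm B indifferent between V and W: p·0 + (1−p)·(-1) = p·2 + (1−p)·(-5) ⟹ (-1) + 1p = (-5) + 7p ⟹ p = 2/3.
Firm A indifferent between A and B: q·7 + (1−q)·0 = q·2 + (1−q)·1 ⟹ 0 + 7q = 1 + 1q ⟹ q = 1/6.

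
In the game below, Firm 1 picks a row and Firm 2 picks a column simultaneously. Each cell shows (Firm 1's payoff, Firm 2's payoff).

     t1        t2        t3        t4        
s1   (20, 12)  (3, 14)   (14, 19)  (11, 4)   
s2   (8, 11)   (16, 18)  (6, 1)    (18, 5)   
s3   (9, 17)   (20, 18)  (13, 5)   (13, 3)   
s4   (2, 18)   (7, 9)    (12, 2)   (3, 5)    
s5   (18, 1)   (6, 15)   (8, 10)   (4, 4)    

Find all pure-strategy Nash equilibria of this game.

(s1, t3) and (s3, t2)

Check mutual best responses: a cell is a NE iff neither player can gain by unilaterally deviating.
Firm 1's best responses — vs t1: s1 (payoff 20); vs t2: s3 (payoff 20); vs t3: s1 (payoff 14); vs t4: s2 (payoff 18).
Firm 2's best responses — vs s1: t3 (payoff 19); vs s2: t2 (payoff 18); vs s3: t2 (payoff 18); vs s4: t1 (payoff 18); vs s5: t2 (payoff 15).
Mutual best responses occur at (s1, t3) and (s3, t2); at each, neither player gains by switching.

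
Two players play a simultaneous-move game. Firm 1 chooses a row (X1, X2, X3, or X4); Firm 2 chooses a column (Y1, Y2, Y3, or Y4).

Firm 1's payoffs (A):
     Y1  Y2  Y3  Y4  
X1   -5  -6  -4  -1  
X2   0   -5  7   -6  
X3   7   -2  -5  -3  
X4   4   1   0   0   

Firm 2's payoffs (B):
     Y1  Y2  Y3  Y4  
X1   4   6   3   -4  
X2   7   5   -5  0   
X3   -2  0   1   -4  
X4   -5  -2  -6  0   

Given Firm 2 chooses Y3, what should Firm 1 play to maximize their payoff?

X2

With Firm 2 fixed at Y3, Firm 1's payoffs are: X1 → -4, X2 → 7, X3 → -5, X4 → 0.
The maximum is 7, achieved by X2.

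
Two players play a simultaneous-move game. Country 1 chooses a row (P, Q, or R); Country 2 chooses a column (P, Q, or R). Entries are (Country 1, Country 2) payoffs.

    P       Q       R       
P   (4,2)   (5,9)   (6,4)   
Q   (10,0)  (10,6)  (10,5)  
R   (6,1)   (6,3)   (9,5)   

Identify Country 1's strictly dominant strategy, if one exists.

Check whether one of Country 1's strategies beats all alternatives regardless of what the opponent does.
Q strictly dominates: vs P: 10 > each of {4, 6}; vs Q: 10 > each of {5, 6}; vs R: 10 > each of {6, 9}.

Q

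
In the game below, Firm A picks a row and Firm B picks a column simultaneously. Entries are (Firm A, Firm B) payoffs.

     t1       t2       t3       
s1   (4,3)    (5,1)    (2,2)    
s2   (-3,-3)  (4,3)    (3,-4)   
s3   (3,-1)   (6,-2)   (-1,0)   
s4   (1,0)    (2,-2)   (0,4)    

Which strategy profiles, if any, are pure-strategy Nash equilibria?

(s1, t1)

Check mutual best responses: a cell is a NE iff neither player can gain by unilaterally deviating.
Firm A's best responses — vs t1: s1 (payoff 4); vs t2: s3 (payoff 6); vs t3: s2 (payoff 3).
Firm B's best responses — vs s1: t1 (payoff 3); vs s2: t2 (payoff 3); vs s3: t3 (payoff 0); vs s4: t3 (payoff 4).
The only mutual best response is (s1, t1); neither player gains by switching there.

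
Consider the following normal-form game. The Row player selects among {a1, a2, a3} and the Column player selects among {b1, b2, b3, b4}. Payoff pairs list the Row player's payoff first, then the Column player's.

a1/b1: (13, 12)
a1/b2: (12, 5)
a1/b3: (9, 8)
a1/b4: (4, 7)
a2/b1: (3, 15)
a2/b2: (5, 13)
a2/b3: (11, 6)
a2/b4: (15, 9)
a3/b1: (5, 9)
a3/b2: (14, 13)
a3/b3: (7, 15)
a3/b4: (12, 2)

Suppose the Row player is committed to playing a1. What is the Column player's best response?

With the Row player fixed at a1, the Column player's payoffs are: b1 → 12, b2 → 5, b3 → 8, b4 → 7.
The maximum is 12, achieved by b1.

b1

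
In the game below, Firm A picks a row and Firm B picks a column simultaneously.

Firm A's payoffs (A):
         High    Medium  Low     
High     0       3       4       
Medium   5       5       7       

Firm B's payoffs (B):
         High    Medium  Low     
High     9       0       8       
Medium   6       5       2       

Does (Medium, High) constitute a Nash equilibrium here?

Holding Firm B at High: Firm A gets 5 from Medium, versus 0 from High. No profitable deviation for Firm A.
Holding Firm A at Medium: Firm B gets 6 from High, versus 5 from Medium, 2 from Low. No profitable deviation for Firm B either.

Yes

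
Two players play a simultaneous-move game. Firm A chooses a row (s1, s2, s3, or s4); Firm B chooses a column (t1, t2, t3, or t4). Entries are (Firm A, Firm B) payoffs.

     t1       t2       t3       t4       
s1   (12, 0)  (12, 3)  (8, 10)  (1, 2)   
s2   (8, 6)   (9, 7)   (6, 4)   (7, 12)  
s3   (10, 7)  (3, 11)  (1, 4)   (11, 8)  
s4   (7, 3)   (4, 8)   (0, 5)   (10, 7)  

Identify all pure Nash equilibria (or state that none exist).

Find each player's best response to every opponent strategy; NE are the intersections.
Firm A's best responses — vs t1: s1 (payoff 12); vs t2: s1 (payoff 12); vs t3: s1 (payoff 8); vs t4: s3 (payoff 11).
Firm B's best responses — vs s1: t3 (payoff 10); vs s2: t4 (payoff 12); vs s3: t2 (payoff 11); vs s4: t2 (payoff 8).
The only mutual best response is (s1, t3); neither player gains by switching there.

(s1, t3)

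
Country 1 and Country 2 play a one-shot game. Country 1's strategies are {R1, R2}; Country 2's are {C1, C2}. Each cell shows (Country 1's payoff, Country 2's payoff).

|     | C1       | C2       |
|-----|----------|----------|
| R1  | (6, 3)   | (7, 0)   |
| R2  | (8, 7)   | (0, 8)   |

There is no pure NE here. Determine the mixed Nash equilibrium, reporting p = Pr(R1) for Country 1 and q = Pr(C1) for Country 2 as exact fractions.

p = 1/4, q = 7/9

Each player's mixing probability is pinned down by making the *other* player indifferent.
Country 2 indifferent between C1 and C2: p·3 + (1−p)·7 = p·0 + (1−p)·8 ⟹ 7 + (-4)p = 8 + (-8)p ⟹ p = 1/4.
Country 1 indifferent between R1 and R2: q·6 + (1−q)·7 = q·8 + (1−q)·0 ⟹ 7 + (-1)q = 0 + 8q ⟹ q = 7/9.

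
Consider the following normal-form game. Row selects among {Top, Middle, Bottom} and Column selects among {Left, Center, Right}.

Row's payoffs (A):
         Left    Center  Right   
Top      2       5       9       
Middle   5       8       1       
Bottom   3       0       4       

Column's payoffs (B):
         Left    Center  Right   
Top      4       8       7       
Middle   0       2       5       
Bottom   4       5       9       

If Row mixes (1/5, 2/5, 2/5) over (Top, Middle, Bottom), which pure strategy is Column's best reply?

Column's best reply maximizes expected payoff against the mix.
Left: (1/5)·4 + (2/5)·0 + (2/5)·4 = 12/5
Center: (1/5)·8 + (2/5)·2 + (2/5)·5 = 22/5
Right: (1/5)·7 + (2/5)·5 + (2/5)·9 = 7
Highest expected payoff is 7, from Right.

Right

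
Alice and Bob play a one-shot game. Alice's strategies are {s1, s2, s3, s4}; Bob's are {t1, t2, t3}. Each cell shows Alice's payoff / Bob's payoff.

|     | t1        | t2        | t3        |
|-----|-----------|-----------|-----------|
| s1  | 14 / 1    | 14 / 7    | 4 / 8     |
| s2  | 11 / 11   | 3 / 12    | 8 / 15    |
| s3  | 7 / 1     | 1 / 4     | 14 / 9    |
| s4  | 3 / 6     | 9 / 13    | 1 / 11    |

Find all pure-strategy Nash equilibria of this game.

(s3, t3)

Check mutual best responses: a cell is a NE iff neither player can gain by unilaterally deviating.
Alice's best responses — vs t1: s1 (payoff 14); vs t2: s1 (payoff 14); vs t3: s3 (payoff 14).
Bob's best responses — vs s1: t3 (payoff 8); vs s2: t3 (payoff 15); vs s3: t3 (payoff 9); vs s4: t2 (payoff 13).
The only mutual best response is (s3, t3); neither player gains by switching there.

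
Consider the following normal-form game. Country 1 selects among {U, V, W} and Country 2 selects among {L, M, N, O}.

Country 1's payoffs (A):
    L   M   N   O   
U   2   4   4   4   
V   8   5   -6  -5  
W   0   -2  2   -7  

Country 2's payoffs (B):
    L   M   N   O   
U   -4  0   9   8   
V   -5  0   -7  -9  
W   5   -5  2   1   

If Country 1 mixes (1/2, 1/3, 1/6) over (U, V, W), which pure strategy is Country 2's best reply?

N

Compute Country 2's expected payoff from each pure strategy against the given mix.
L: (1/2)·(-4) + (1/3)·(-5) + (1/6)·5 = -17/6
M: (1/2)·0 + (1/3)·0 + (1/6)·(-5) = -5/6
N: (1/2)·9 + (1/3)·(-7) + (1/6)·2 = 5/2
O: (1/2)·8 + (1/3)·(-9) + (1/6)·1 = 7/6
Highest expected payoff is 5/2, from N.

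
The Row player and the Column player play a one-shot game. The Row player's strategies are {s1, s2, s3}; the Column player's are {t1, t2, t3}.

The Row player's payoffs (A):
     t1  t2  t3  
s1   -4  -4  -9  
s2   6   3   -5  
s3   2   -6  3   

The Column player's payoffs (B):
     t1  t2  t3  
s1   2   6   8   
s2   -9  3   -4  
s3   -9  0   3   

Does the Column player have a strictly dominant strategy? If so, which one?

No strictly dominant strategy

A strategy is strictly dominant if it gives the Column player a strictly higher payoff than every other strategy, against every choice by the opponent.
t1 is not dominant: against s1, t2 gives 6 > 2.
t2 is not dominant: against s1, t3 gives 8 > 6.
t3 is not dominant: against s2, t2 gives 3 > -4.
No single strategy is best against every opponent action.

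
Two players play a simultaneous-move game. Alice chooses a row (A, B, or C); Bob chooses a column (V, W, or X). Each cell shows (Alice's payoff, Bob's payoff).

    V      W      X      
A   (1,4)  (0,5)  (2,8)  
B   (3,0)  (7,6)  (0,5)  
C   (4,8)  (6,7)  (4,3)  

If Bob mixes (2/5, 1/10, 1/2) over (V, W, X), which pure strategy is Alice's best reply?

Alice's best reply maximizes expected payoff against the mix.
A: (2/5)·1 + (1/10)·0 + (1/2)·2 = 7/5
B: (2/5)·3 + (1/10)·7 + (1/2)·0 = 19/10
C: (2/5)·4 + (1/10)·6 + (1/2)·4 = 21/5
Highest expected payoff is 21/5, from C.

C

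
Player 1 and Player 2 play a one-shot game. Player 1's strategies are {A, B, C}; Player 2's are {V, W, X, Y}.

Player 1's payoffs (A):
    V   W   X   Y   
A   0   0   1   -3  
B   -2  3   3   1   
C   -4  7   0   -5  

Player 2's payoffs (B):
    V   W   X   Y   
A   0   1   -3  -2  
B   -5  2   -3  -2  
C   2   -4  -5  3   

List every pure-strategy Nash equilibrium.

Check mutual best responses: a cell is a NE iff neither player can gain by unilaterally deviating.
Player 1's best responses — vs V: A (payoff 0); vs W: C (payoff 7); vs X: B (payoff 3); vs Y: B (payoff 1).
Player 2's best responses — vs A: W (payoff 1); vs B: W (payoff 2); vs C: Y (payoff 3).
No cell has both players best-responding. For instance, Player 1's best reply to Y is B, but against B Player 2 prefers W over Y.

There is no pure-strategy Nash equilibrium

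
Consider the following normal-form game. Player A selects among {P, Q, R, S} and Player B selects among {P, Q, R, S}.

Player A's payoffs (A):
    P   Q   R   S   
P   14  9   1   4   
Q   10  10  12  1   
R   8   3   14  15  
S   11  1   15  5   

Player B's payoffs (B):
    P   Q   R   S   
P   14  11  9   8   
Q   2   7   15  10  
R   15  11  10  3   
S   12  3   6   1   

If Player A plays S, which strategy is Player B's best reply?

P

With Player A fixed at S, Player B's payoffs are: P → 12, Q → 3, R → 6, S → 1.
The maximum is 12, achieved by P.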